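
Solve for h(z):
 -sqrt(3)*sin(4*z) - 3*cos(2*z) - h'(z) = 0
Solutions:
 h(z) = C1 - 3*sin(2*z)/2 + sqrt(3)*cos(4*z)/4


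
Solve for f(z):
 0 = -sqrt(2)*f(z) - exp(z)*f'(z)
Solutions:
 f(z) = C1*exp(sqrt(2)*exp(-z))


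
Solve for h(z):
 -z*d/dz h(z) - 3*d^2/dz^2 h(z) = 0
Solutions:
 h(z) = C1 + C2*erf(sqrt(6)*z/6)


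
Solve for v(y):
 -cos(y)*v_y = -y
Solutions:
 v(y) = C1 + Integral(y/cos(y), y)


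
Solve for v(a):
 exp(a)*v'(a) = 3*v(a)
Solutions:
 v(a) = C1*exp(-3*exp(-a))


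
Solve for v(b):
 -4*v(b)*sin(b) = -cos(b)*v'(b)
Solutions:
 v(b) = C1/cos(b)^4


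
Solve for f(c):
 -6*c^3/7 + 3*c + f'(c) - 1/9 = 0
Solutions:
 f(c) = C1 + 3*c^4/14 - 3*c^2/2 + c/9


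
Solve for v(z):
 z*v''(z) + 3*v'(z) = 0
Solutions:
 v(z) = C1 + C2/z^2


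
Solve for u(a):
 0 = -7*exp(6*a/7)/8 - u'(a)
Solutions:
 u(a) = C1 - 49*exp(6*a/7)/48


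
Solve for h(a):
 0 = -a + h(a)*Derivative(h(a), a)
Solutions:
 h(a) = -sqrt(C1 + a^2)
 h(a) = sqrt(C1 + a^2)


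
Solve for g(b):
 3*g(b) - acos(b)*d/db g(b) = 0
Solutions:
 g(b) = C1*exp(3*Integral(1/acos(b), b))


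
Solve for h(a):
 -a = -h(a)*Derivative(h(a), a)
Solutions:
 h(a) = -sqrt(C1 + a^2)
 h(a) = sqrt(C1 + a^2)


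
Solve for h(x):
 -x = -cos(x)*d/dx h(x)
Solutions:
 h(x) = C1 + Integral(x/cos(x), x)


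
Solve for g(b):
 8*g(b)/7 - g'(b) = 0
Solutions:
 g(b) = C1*exp(8*b/7)


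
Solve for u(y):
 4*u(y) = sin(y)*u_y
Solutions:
 u(y) = C1*(cos(y)^2 - 2*cos(y) + 1)/(cos(y)^2 + 2*cos(y) + 1)


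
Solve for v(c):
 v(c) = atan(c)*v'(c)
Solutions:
 v(c) = C1*exp(Integral(1/atan(c), c))


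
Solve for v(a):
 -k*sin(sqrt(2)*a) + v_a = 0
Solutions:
 v(a) = C1 - sqrt(2)*k*cos(sqrt(2)*a)/2


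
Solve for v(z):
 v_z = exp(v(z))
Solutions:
 v(z) = log(-1/(C1 + z))


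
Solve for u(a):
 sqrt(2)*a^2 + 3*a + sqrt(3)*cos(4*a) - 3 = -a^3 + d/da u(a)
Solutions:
 u(a) = C1 + a^4/4 + sqrt(2)*a^3/3 + 3*a^2/2 - 3*a + sqrt(3)*sin(4*a)/4


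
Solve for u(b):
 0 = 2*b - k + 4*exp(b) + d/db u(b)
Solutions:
 u(b) = C1 - b^2 + b*k - 4*exp(b)


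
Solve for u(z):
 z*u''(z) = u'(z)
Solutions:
 u(z) = C1 + C2*z^2


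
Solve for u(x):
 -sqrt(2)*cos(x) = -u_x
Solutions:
 u(x) = C1 + sqrt(2)*sin(x)


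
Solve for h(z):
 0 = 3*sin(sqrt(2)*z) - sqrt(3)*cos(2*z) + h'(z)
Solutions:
 h(z) = C1 + sqrt(3)*sin(2*z)/2 + 3*sqrt(2)*cos(sqrt(2)*z)/2


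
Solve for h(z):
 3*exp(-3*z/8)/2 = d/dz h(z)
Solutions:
 h(z) = C1 - 4*exp(-3*z/8)


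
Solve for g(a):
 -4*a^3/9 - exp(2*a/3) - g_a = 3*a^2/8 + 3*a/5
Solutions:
 g(a) = C1 - a^4/9 - a^3/8 - 3*a^2/10 - 3*exp(2*a/3)/2


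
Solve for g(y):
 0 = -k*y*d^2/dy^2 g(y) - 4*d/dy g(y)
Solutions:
 g(y) = C1 + y^(((re(k) - 4)*re(k) + im(k)^2)/(re(k)^2 + im(k)^2))*(C2*sin(4*log(y)*Abs(im(k))/(re(k)^2 + im(k)^2)) + C3*cos(4*log(y)*im(k)/(re(k)^2 + im(k)^2)))


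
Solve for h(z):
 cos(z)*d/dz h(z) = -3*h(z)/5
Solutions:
 h(z) = C1*(sin(z) - 1)^(3/10)/(sin(z) + 1)^(3/10)


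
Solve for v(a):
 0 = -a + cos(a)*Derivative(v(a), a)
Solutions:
 v(a) = C1 + Integral(a/cos(a), a)


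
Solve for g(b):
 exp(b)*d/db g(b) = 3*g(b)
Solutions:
 g(b) = C1*exp(-3*exp(-b))


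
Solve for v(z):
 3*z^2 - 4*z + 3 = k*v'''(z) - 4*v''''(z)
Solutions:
 v(z) = C1 + C2*z + C3*z^2 + C4*exp(k*z/4) + z^5/(20*k) + z^4*(-1/6 + 1/k)/k + z^3*(1/2 - 8/(3*k) + 16/k^2)/k


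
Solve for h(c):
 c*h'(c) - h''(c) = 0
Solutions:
 h(c) = C1 + C2*erfi(sqrt(2)*c/2)


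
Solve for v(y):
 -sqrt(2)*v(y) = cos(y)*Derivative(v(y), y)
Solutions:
 v(y) = C1*(sin(y) - 1)^(sqrt(2)/2)/(sin(y) + 1)^(sqrt(2)/2)


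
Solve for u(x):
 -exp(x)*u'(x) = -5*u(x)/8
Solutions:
 u(x) = C1*exp(-5*exp(-x)/8)


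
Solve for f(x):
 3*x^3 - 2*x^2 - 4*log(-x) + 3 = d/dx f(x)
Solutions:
 f(x) = C1 + 3*x^4/4 - 2*x^3/3 - 4*x*log(-x) + 7*x


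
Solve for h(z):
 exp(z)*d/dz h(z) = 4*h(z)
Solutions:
 h(z) = C1*exp(-4*exp(-z))


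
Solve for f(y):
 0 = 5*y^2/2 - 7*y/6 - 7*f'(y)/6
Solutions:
 f(y) = C1 + 5*y^3/7 - y^2/2


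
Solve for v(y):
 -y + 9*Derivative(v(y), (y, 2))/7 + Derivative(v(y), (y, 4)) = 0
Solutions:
 v(y) = C1 + C2*y + C3*sin(3*sqrt(7)*y/7) + C4*cos(3*sqrt(7)*y/7) + 7*y^3/54


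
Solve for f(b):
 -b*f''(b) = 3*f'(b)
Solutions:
 f(b) = C1 + C2/b^2


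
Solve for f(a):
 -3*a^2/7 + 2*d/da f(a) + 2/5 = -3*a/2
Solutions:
 f(a) = C1 + a^3/14 - 3*a^2/8 - a/5


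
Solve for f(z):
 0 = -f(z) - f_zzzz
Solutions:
 f(z) = (C1*sin(sqrt(2)*z/2) + C2*cos(sqrt(2)*z/2))*exp(-sqrt(2)*z/2) + (C3*sin(sqrt(2)*z/2) + C4*cos(sqrt(2)*z/2))*exp(sqrt(2)*z/2)


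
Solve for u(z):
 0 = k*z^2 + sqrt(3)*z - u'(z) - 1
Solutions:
 u(z) = C1 + k*z^3/3 + sqrt(3)*z^2/2 - z


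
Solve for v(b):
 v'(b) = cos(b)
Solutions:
 v(b) = C1 + sin(b)


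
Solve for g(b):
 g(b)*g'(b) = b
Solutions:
 g(b) = -sqrt(C1 + b^2)
 g(b) = sqrt(C1 + b^2)


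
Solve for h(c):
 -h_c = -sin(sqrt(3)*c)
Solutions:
 h(c) = C1 - sqrt(3)*cos(sqrt(3)*c)/3


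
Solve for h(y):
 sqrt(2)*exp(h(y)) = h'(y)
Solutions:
 h(y) = log(-1/(C1 + sqrt(2)*y))


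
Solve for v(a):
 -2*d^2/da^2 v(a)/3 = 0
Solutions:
 v(a) = C1 + C2*a


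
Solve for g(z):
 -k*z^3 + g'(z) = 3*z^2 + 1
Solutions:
 g(z) = C1 + k*z^4/4 + z^3 + z


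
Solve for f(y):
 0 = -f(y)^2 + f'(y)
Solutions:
 f(y) = -1/(C1 + y)


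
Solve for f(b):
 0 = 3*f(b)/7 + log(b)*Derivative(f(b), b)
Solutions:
 f(b) = C1*exp(-3*li(b)/7)


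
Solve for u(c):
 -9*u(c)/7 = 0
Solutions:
 u(c) = 0


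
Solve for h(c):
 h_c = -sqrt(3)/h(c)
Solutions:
 h(c) = -sqrt(C1 - 2*sqrt(3)*c)
 h(c) = sqrt(C1 - 2*sqrt(3)*c)


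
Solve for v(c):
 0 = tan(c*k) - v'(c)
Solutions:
 v(c) = C1 + Piecewise((-log(cos(c*k))/k, Ne(k, 0)), (0, True))


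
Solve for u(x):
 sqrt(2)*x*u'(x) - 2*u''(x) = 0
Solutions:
 u(x) = C1 + C2*erfi(2^(1/4)*x/2)


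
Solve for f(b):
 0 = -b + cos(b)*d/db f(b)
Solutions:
 f(b) = C1 + Integral(b/cos(b), b)


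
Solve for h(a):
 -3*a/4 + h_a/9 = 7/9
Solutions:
 h(a) = C1 + 27*a^2/8 + 7*a


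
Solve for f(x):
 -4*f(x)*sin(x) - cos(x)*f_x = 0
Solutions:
 f(x) = C1*cos(x)^4


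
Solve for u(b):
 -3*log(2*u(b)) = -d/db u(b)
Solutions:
 -Integral(1/(log(_y) + log(2)), (_y, u(b)))/3 = C1 - b


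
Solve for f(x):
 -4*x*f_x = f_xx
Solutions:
 f(x) = C1 + C2*erf(sqrt(2)*x)


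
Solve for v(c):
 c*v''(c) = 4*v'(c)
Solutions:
 v(c) = C1 + C2*c^5


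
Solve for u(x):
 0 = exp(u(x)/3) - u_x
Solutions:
 u(x) = 3*log(-1/(C1 + x)) + 3*log(3)


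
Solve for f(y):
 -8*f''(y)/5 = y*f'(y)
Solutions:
 f(y) = C1 + C2*erf(sqrt(5)*y/4)


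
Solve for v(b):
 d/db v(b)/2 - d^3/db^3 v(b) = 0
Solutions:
 v(b) = C1 + C2*exp(-sqrt(2)*b/2) + C3*exp(sqrt(2)*b/2)


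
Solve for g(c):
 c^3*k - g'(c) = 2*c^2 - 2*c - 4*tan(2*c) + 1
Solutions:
 g(c) = C1 + c^4*k/4 - 2*c^3/3 + c^2 - c - 2*log(cos(2*c))


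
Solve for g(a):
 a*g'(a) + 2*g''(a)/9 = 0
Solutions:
 g(a) = C1 + C2*erf(3*a/2)


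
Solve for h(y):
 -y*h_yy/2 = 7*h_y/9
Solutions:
 h(y) = C1 + C2/y^(5/9)


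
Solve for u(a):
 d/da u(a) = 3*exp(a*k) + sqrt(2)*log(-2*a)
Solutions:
 u(a) = C1 + sqrt(2)*a*log(-a) + sqrt(2)*a*(-1 + log(2)) + Piecewise((3*exp(a*k)/k, Ne(k, 0)), (3*a, True))


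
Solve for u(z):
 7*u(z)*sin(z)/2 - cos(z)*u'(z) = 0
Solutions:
 u(z) = C1/cos(z)^(7/2)


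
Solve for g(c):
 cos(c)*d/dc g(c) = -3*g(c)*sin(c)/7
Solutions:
 g(c) = C1*cos(c)^(3/7)


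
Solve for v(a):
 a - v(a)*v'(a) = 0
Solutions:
 v(a) = -sqrt(C1 + a^2)
 v(a) = sqrt(C1 + a^2)


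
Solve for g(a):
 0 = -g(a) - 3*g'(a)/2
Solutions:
 g(a) = C1*exp(-2*a/3)


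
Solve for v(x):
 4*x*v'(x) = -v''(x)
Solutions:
 v(x) = C1 + C2*erf(sqrt(2)*x)


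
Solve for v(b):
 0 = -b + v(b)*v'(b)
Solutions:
 v(b) = -sqrt(C1 + b^2)
 v(b) = sqrt(C1 + b^2)


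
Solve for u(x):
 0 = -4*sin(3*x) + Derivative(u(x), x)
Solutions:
 u(x) = C1 - 4*cos(3*x)/3


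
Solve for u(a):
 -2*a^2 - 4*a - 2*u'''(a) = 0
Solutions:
 u(a) = C1 + C2*a + C3*a^2 - a^5/60 - a^4/12


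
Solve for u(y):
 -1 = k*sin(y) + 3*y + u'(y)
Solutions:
 u(y) = C1 + k*cos(y) - 3*y^2/2 - y


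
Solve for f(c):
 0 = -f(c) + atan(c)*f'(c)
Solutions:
 f(c) = C1*exp(Integral(1/atan(c), c))


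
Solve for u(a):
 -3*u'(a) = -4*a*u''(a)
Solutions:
 u(a) = C1 + C2*a^(7/4)


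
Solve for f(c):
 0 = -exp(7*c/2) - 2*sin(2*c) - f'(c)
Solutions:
 f(c) = C1 - 2*exp(7*c/2)/7 + cos(2*c)


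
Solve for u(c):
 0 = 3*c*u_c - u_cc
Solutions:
 u(c) = C1 + C2*erfi(sqrt(6)*c/2)


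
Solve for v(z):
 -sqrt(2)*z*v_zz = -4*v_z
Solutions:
 v(z) = C1 + C2*z^(1 + 2*sqrt(2))


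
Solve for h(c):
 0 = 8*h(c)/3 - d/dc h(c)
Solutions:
 h(c) = C1*exp(8*c/3)


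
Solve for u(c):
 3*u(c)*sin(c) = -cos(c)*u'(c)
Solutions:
 u(c) = C1*cos(c)^3


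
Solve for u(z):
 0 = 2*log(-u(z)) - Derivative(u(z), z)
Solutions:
 -li(-u(z)) = C1 + 2*z


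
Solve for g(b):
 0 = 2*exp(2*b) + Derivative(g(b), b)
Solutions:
 g(b) = C1 - exp(2*b)


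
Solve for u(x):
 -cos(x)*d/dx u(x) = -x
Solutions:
 u(x) = C1 + Integral(x/cos(x), x)


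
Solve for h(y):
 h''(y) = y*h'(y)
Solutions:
 h(y) = C1 + C2*erfi(sqrt(2)*y/2)


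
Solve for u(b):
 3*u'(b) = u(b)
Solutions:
 u(b) = C1*exp(b/3)


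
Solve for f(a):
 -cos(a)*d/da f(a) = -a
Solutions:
 f(a) = C1 + Integral(a/cos(a), a)


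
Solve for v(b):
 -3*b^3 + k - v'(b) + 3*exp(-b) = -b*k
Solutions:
 v(b) = C1 - 3*b^4/4 + b^2*k/2 + b*k - 3*exp(-b)


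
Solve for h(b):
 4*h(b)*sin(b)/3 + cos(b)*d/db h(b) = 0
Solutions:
 h(b) = C1*cos(b)^(4/3)


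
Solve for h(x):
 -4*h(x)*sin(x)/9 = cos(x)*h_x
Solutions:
 h(x) = C1*cos(x)^(4/9)


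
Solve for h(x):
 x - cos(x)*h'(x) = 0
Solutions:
 h(x) = C1 + Integral(x/cos(x), x)


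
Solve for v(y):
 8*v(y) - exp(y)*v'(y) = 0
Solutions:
 v(y) = C1*exp(-8*exp(-y))


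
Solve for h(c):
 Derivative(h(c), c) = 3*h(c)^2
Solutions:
 h(c) = -1/(C1 + 3*c)


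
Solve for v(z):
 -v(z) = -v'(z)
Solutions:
 v(z) = C1*exp(z)


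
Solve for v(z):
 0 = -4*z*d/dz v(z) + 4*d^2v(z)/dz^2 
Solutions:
 v(z) = C1 + C2*erfi(sqrt(2)*z/2)


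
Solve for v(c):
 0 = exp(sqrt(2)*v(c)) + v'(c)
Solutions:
 v(c) = sqrt(2)*(2*log(1/(C1 + c)) - log(2))/4


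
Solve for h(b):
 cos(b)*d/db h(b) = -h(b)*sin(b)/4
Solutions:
 h(b) = C1*cos(b)^(1/4)


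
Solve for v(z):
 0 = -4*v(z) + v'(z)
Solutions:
 v(z) = C1*exp(4*z)


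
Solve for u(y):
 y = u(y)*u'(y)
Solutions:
 u(y) = -sqrt(C1 + y^2)
 u(y) = sqrt(C1 + y^2)


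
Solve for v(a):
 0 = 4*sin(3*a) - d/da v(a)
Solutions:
 v(a) = C1 - 4*cos(3*a)/3


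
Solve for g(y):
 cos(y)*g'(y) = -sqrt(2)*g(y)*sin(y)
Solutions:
 g(y) = C1*cos(y)^(sqrt(2))


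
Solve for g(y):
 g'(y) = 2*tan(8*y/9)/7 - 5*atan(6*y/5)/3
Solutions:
 g(y) = C1 - 5*y*atan(6*y/5)/3 + 25*log(36*y^2 + 25)/36 - 9*log(cos(8*y/9))/28


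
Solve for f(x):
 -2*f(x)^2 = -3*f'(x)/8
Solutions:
 f(x) = -3/(C1 + 16*x)


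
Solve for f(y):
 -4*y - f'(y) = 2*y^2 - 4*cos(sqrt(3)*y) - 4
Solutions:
 f(y) = C1 - 2*y^3/3 - 2*y^2 + 4*y + 4*sqrt(3)*sin(sqrt(3)*y)/3


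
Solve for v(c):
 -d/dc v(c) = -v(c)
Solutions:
 v(c) = C1*exp(c)


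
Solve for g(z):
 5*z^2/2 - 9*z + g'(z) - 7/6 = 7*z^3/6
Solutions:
 g(z) = C1 + 7*z^4/24 - 5*z^3/6 + 9*z^2/2 + 7*z/6


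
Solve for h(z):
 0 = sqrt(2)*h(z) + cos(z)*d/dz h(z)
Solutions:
 h(z) = C1*(sin(z) - 1)^(sqrt(2)/2)/(sin(z) + 1)^(sqrt(2)/2)


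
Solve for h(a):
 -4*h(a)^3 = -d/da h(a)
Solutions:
 h(a) = -sqrt(2)*sqrt(-1/(C1 + 4*a))/2
 h(a) = sqrt(2)*sqrt(-1/(C1 + 4*a))/2


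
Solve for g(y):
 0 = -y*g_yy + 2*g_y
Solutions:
 g(y) = C1 + C2*y^3


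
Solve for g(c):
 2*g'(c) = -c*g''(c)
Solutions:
 g(c) = C1 + C2/c


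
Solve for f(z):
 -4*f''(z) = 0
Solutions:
 f(z) = C1 + C2*z


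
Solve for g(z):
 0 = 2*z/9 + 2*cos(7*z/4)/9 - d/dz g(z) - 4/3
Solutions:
 g(z) = C1 + z^2/9 - 4*z/3 + 8*sin(7*z/4)/63


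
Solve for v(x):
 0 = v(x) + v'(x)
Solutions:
 v(x) = C1*exp(-x)


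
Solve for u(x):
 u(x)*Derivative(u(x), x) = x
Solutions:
 u(x) = -sqrt(C1 + x^2)
 u(x) = sqrt(C1 + x^2)


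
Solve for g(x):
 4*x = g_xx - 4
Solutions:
 g(x) = C1 + C2*x + 2*x^3/3 + 2*x^2


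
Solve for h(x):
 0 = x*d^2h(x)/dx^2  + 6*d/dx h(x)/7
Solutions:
 h(x) = C1 + C2*x^(1/7)


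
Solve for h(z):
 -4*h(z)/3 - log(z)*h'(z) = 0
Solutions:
 h(z) = C1*exp(-4*li(z)/3)


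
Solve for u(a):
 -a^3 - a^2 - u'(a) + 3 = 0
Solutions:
 u(a) = C1 - a^4/4 - a^3/3 + 3*a


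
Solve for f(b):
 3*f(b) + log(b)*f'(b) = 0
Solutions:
 f(b) = C1*exp(-3*li(b))


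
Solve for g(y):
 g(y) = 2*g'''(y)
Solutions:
 g(y) = C3*exp(2^(2/3)*y/2) + (C1*sin(2^(2/3)*sqrt(3)*y/4) + C2*cos(2^(2/3)*sqrt(3)*y/4))*exp(-2^(2/3)*y/4)


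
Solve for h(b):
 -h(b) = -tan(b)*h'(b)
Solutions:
 h(b) = C1*sin(b)


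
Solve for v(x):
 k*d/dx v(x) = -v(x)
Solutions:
 v(x) = C1*exp(-x/k)


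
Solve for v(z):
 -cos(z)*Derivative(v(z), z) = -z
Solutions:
 v(z) = C1 + Integral(z/cos(z), z)


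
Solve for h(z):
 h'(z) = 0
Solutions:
 h(z) = C1


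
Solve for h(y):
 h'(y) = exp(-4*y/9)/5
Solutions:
 h(y) = C1 - 9*exp(-4*y/9)/20


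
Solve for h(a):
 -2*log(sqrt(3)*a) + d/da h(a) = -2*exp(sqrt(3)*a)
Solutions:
 h(a) = C1 + 2*a*log(a) + a*(-2 + log(3)) - 2*sqrt(3)*exp(sqrt(3)*a)/3


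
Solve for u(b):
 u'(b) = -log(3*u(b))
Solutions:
 Integral(1/(log(_y) + log(3)), (_y, u(b))) = C1 - b


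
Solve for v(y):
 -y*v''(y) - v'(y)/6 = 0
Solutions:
 v(y) = C1 + C2*y^(5/6)


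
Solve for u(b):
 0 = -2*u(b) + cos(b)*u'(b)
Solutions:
 u(b) = C1*(sin(b) + 1)/(sin(b) - 1)


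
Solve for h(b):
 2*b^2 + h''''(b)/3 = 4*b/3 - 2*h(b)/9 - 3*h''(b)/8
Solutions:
 h(b) = -9*b^2 + 6*b + (C1*sin(2^(1/4)*3^(3/4)*b*cos(atan(sqrt(807)/27)/2)/3) + C2*cos(2^(1/4)*3^(3/4)*b*cos(atan(sqrt(807)/27)/2)/3))*exp(-2^(1/4)*3^(3/4)*b*sin(atan(sqrt(807)/27)/2)/3) + (C3*sin(2^(1/4)*3^(3/4)*b*cos(atan(sqrt(807)/27)/2)/3) + C4*cos(2^(1/4)*3^(3/4)*b*cos(atan(sqrt(807)/27)/2)/3))*exp(2^(1/4)*3^(3/4)*b*sin(atan(sqrt(807)/27)/2)/3) + 243/8


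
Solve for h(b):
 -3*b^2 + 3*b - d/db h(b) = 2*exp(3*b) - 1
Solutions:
 h(b) = C1 - b^3 + 3*b^2/2 + b - 2*exp(3*b)/3


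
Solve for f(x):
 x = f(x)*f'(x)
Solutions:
 f(x) = -sqrt(C1 + x^2)
 f(x) = sqrt(C1 + x^2)


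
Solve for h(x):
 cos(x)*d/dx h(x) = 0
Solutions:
 h(x) = C1


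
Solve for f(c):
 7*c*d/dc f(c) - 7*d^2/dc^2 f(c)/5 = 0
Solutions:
 f(c) = C1 + C2*erfi(sqrt(10)*c/2)


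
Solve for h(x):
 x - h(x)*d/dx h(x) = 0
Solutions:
 h(x) = -sqrt(C1 + x^2)
 h(x) = sqrt(C1 + x^2)


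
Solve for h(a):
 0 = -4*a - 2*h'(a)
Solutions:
 h(a) = C1 - a^2


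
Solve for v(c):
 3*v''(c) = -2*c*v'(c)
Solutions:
 v(c) = C1 + C2*erf(sqrt(3)*c/3)


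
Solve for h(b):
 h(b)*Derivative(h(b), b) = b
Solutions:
 h(b) = -sqrt(C1 + b^2)
 h(b) = sqrt(C1 + b^2)


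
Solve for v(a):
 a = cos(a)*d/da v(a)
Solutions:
 v(a) = C1 + Integral(a/cos(a), a)


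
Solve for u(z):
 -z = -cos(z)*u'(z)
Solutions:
 u(z) = C1 + Integral(z/cos(z), z)


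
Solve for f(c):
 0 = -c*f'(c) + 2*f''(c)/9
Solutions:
 f(c) = C1 + C2*erfi(3*c/2)


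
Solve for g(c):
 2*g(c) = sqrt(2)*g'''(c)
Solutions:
 g(c) = C3*exp(2^(1/6)*c) + (C1*sin(2^(1/6)*sqrt(3)*c/2) + C2*cos(2^(1/6)*sqrt(3)*c/2))*exp(-2^(1/6)*c/2)


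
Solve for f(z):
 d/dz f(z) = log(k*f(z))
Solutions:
 li(k*f(z))/k = C1 + z


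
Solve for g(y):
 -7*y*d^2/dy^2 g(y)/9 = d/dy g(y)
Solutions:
 g(y) = C1 + C2/y^(2/7)


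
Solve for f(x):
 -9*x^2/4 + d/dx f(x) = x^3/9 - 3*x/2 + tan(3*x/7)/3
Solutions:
 f(x) = C1 + x^4/36 + 3*x^3/4 - 3*x^2/4 - 7*log(cos(3*x/7))/9


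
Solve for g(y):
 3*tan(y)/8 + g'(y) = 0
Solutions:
 g(y) = C1 + 3*log(cos(y))/8


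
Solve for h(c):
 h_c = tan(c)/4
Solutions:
 h(c) = C1 - log(cos(c))/4


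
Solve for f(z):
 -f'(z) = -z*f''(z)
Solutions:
 f(z) = C1 + C2*z^2


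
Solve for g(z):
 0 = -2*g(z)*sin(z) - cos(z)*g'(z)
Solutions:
 g(z) = C1*cos(z)^2


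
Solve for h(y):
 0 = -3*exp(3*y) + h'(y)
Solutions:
 h(y) = C1 + exp(3*y)


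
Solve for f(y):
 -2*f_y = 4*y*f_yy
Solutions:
 f(y) = C1 + C2*sqrt(y)


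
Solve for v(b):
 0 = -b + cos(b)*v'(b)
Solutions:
 v(b) = C1 + Integral(b/cos(b), b)


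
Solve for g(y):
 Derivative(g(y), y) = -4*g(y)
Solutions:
 g(y) = C1*exp(-4*y)


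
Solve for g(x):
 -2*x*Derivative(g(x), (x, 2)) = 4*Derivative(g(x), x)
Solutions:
 g(x) = C1 + C2/x


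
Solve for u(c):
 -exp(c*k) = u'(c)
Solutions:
 u(c) = C1 - exp(c*k)/k


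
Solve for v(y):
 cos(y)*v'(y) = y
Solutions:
 v(y) = C1 + Integral(y/cos(y), y)


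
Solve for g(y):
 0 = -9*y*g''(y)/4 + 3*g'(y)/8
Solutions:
 g(y) = C1 + C2*y^(7/6)


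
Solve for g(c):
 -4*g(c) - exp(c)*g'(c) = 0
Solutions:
 g(c) = C1*exp(4*exp(-c))


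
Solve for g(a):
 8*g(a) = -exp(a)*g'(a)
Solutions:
 g(a) = C1*exp(8*exp(-a))


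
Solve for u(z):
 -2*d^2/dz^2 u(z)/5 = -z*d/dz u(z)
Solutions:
 u(z) = C1 + C2*erfi(sqrt(5)*z/2)


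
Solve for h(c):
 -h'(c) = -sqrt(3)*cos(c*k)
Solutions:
 h(c) = C1 + sqrt(3)*sin(c*k)/k


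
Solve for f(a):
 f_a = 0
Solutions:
 f(a) = C1


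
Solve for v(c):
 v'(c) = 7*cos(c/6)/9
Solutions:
 v(c) = C1 + 14*sin(c/6)/3


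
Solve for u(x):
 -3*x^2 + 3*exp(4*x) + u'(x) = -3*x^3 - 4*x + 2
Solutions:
 u(x) = C1 - 3*x^4/4 + x^3 - 2*x^2 + 2*x - 3*exp(4*x)/4


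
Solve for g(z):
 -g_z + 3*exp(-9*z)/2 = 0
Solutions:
 g(z) = C1 - exp(-9*z)/6


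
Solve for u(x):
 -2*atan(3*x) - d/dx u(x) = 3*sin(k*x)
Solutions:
 u(x) = C1 - 2*x*atan(3*x) - 3*Piecewise((-cos(k*x)/k, Ne(k, 0)), (0, True)) + log(9*x^2 + 1)/3


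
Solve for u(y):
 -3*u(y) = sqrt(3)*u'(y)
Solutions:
 u(y) = C1*exp(-sqrt(3)*y)


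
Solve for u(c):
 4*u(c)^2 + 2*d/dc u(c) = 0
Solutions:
 u(c) = 1/(C1 + 2*c)


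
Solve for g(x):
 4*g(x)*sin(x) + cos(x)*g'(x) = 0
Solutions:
 g(x) = C1*cos(x)^4


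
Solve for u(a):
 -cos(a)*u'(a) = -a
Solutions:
 u(a) = C1 + Integral(a/cos(a), a)


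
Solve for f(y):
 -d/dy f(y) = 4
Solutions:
 f(y) = C1 - 4*y


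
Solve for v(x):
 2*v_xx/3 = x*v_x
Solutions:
 v(x) = C1 + C2*erfi(sqrt(3)*x/2)


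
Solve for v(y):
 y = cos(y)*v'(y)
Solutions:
 v(y) = C1 + Integral(y/cos(y), y)


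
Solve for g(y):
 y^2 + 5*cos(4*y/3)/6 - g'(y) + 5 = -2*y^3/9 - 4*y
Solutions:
 g(y) = C1 + y^4/18 + y^3/3 + 2*y^2 + 5*y + 5*sin(4*y/3)/8


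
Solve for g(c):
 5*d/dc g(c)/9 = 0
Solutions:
 g(c) = C1


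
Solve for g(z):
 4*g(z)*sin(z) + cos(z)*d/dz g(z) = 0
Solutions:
 g(z) = C1*cos(z)^4


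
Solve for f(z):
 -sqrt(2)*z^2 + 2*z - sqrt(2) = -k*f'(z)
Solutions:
 f(z) = C1 + sqrt(2)*z^3/(3*k) - z^2/k + sqrt(2)*z/k


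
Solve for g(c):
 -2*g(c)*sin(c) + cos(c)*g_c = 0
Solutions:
 g(c) = C1/cos(c)^2


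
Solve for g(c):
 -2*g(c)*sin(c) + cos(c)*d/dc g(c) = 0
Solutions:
 g(c) = C1/cos(c)^2


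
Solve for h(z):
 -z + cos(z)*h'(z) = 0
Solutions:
 h(z) = C1 + Integral(z/cos(z), z)


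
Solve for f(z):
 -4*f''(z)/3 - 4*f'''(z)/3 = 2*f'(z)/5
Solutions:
 f(z) = C1 + (C2*sin(sqrt(5)*z/10) + C3*cos(sqrt(5)*z/10))*exp(-z/2)


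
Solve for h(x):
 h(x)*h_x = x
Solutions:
 h(x) = -sqrt(C1 + x^2)
 h(x) = sqrt(C1 + x^2)


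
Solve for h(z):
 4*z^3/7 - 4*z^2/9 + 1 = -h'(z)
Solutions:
 h(z) = C1 - z^4/7 + 4*z^3/27 - z


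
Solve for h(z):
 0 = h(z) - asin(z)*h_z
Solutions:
 h(z) = C1*exp(Integral(1/asin(z), z))


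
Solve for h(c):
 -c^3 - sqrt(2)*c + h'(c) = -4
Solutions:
 h(c) = C1 + c^4/4 + sqrt(2)*c^2/2 - 4*c


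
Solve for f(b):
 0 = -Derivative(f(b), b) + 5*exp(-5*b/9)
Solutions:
 f(b) = C1 - 9*exp(-5*b/9)


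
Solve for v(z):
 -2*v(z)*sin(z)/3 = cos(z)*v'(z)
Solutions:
 v(z) = C1*cos(z)^(2/3)


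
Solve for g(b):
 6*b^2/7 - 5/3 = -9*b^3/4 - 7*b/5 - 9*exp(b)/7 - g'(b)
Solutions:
 g(b) = C1 - 9*b^4/16 - 2*b^3/7 - 7*b^2/10 + 5*b/3 - 9*exp(b)/7


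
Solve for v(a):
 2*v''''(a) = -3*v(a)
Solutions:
 v(a) = (C1*sin(6^(1/4)*a/2) + C2*cos(6^(1/4)*a/2))*exp(-6^(1/4)*a/2) + (C3*sin(6^(1/4)*a/2) + C4*cos(6^(1/4)*a/2))*exp(6^(1/4)*a/2)


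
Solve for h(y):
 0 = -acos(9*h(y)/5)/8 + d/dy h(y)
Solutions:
 Integral(1/acos(9*_y/5), (_y, h(y))) = C1 + y/8


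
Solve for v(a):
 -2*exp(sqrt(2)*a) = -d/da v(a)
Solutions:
 v(a) = C1 + sqrt(2)*exp(sqrt(2)*a)


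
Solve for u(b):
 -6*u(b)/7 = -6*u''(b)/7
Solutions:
 u(b) = C1*exp(-b) + C2*exp(b)


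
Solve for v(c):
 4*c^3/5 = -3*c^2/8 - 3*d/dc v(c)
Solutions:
 v(c) = C1 - c^4/15 - c^3/24


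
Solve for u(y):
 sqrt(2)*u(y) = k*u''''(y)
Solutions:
 u(y) = C1*exp(-2^(1/8)*y*(1/k)^(1/4)) + C2*exp(2^(1/8)*y*(1/k)^(1/4)) + C3*exp(-2^(1/8)*I*y*(1/k)^(1/4)) + C4*exp(2^(1/8)*I*y*(1/k)^(1/4))


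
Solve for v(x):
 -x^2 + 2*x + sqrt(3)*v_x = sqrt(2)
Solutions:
 v(x) = C1 + sqrt(3)*x^3/9 - sqrt(3)*x^2/3 + sqrt(6)*x/3


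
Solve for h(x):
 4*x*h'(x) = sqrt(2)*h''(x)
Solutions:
 h(x) = C1 + C2*erfi(2^(1/4)*x)


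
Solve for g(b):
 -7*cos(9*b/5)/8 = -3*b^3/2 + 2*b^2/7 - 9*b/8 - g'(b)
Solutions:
 g(b) = C1 - 3*b^4/8 + 2*b^3/21 - 9*b^2/16 + 35*sin(9*b/5)/72


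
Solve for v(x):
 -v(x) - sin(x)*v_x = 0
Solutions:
 v(x) = C1*sqrt(cos(x) + 1)/sqrt(cos(x) - 1)


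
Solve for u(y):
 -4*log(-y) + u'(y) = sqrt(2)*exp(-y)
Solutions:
 u(y) = C1 + 4*y*log(-y) - 4*y - sqrt(2)*exp(-y)


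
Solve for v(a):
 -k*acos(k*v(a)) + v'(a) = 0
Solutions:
 Integral(1/acos(_y*k), (_y, v(a))) = C1 + a*k


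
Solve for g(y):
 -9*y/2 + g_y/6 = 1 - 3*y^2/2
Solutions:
 g(y) = C1 - 3*y^3 + 27*y^2/2 + 6*y


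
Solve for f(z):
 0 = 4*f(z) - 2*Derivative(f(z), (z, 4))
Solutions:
 f(z) = C1*exp(-2^(1/4)*z) + C2*exp(2^(1/4)*z) + C3*sin(2^(1/4)*z) + C4*cos(2^(1/4)*z)


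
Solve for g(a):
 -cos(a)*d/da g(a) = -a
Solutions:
 g(a) = C1 + Integral(a/cos(a), a)


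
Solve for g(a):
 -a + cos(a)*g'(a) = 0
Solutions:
 g(a) = C1 + Integral(a/cos(a), a)


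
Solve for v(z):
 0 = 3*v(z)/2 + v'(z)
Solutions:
 v(z) = C1*exp(-3*z/2)


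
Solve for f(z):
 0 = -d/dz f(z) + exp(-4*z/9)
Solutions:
 f(z) = C1 - 9*exp(-4*z/9)/4


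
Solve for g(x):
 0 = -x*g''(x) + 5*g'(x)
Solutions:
 g(x) = C1 + C2*x^6


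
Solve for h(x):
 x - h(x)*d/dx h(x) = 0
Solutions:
 h(x) = -sqrt(C1 + x^2)
 h(x) = sqrt(C1 + x^2)


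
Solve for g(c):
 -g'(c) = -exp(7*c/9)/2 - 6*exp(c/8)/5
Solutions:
 g(c) = C1 + 9*exp(7*c/9)/14 + 48*exp(c/8)/5


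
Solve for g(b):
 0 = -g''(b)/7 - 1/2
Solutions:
 g(b) = C1 + C2*b - 7*b^2/4


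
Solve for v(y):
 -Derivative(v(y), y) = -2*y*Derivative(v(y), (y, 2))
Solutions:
 v(y) = C1 + C2*y^(3/2)


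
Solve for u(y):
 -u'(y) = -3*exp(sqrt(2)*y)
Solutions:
 u(y) = C1 + 3*sqrt(2)*exp(sqrt(2)*y)/2


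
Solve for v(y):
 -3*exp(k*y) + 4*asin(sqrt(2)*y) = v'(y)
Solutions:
 v(y) = C1 + 4*y*asin(sqrt(2)*y) + 2*sqrt(2)*sqrt(1 - 2*y^2) - 3*Piecewise((exp(k*y)/k, Ne(k, 0)), (y, True))


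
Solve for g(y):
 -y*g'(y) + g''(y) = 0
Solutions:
 g(y) = C1 + C2*erfi(sqrt(2)*y/2)


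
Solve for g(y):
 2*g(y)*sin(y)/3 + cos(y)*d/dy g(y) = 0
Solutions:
 g(y) = C1*cos(y)^(2/3)


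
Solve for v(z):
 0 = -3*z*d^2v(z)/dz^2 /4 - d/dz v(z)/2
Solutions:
 v(z) = C1 + C2*z^(1/3)


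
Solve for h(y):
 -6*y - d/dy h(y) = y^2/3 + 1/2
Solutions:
 h(y) = C1 - y^3/9 - 3*y^2 - y/2


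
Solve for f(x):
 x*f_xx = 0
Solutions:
 f(x) = C1 + C2*x


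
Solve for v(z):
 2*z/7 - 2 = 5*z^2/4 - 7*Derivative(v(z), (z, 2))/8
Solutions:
 v(z) = C1 + C2*z + 5*z^4/42 - 8*z^3/147 + 8*z^2/7


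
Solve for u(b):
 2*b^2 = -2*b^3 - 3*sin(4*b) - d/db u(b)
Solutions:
 u(b) = C1 - b^4/2 - 2*b^3/3 + 3*cos(4*b)/4


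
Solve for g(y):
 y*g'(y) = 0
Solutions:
 g(y) = C1


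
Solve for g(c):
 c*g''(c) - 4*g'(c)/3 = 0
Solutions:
 g(c) = C1 + C2*c^(7/3)


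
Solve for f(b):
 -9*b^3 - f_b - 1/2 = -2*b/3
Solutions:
 f(b) = C1 - 9*b^4/4 + b^2/3 - b/2


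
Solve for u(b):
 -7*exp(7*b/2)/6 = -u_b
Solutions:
 u(b) = C1 + exp(7*b/2)/3


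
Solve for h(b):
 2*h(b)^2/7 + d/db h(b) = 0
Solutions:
 h(b) = 7/(C1 + 2*b)


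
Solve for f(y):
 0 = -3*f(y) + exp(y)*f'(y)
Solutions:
 f(y) = C1*exp(-3*exp(-y))


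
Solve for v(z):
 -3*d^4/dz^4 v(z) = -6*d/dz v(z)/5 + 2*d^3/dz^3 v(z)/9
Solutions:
 v(z) = C1 + C2*exp(-z*(20*5^(1/3)/(729*sqrt(531361) + 531401)^(1/3) + 20 + 5^(2/3)*(729*sqrt(531361) + 531401)^(1/3))/810)*sin(sqrt(3)*5^(1/3)*z*(-5^(1/3)*(729*sqrt(531361) + 531401)^(1/3) + 20/(729*sqrt(531361) + 531401)^(1/3))/810) + C3*exp(-z*(20*5^(1/3)/(729*sqrt(531361) + 531401)^(1/3) + 20 + 5^(2/3)*(729*sqrt(531361) + 531401)^(1/3))/810)*cos(sqrt(3)*5^(1/3)*z*(-5^(1/3)*(729*sqrt(531361) + 531401)^(1/3) + 20/(729*sqrt(531361) + 531401)^(1/3))/810) + C4*exp(z*(-10 + 20*5^(1/3)/(729*sqrt(531361) + 531401)^(1/3) + 5^(2/3)*(729*sqrt(531361) + 531401)^(1/3))/405)


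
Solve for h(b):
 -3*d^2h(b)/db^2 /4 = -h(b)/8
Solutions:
 h(b) = C1*exp(-sqrt(6)*b/6) + C2*exp(sqrt(6)*b/6)


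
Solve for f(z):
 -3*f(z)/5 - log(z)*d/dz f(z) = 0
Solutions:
 f(z) = C1*exp(-3*li(z)/5)


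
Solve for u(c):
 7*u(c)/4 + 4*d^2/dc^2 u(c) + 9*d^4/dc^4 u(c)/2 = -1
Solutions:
 u(c) = (C1*sin(2^(3/4)*sqrt(3)*7^(1/4)*c*cos(atan(sqrt(62)/8)/2)/6) + C2*cos(2^(3/4)*sqrt(3)*7^(1/4)*c*cos(atan(sqrt(62)/8)/2)/6))*exp(-2^(3/4)*sqrt(3)*7^(1/4)*c*sin(atan(sqrt(62)/8)/2)/6) + (C3*sin(2^(3/4)*sqrt(3)*7^(1/4)*c*cos(atan(sqrt(62)/8)/2)/6) + C4*cos(2^(3/4)*sqrt(3)*7^(1/4)*c*cos(atan(sqrt(62)/8)/2)/6))*exp(2^(3/4)*sqrt(3)*7^(1/4)*c*sin(atan(sqrt(62)/8)/2)/6) - 4/7


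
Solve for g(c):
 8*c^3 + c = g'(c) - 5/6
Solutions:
 g(c) = C1 + 2*c^4 + c^2/2 + 5*c/6


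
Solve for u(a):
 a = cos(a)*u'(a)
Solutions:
 u(a) = C1 + Integral(a/cos(a), a)


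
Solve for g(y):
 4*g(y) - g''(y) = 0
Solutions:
 g(y) = C1*exp(-2*y) + C2*exp(2*y)


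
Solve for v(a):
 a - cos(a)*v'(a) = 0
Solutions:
 v(a) = C1 + Integral(a/cos(a), a)


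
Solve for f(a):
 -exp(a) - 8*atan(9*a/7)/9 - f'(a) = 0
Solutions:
 f(a) = C1 - 8*a*atan(9*a/7)/9 - exp(a) + 28*log(81*a^2 + 49)/81


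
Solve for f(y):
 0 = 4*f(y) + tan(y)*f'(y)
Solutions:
 f(y) = C1/sin(y)^4


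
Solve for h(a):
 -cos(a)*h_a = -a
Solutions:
 h(a) = C1 + Integral(a/cos(a), a)


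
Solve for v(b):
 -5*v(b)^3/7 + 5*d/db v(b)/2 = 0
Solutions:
 v(b) = -sqrt(14)*sqrt(-1/(C1 + 2*b))/2
 v(b) = sqrt(14)*sqrt(-1/(C1 + 2*b))/2


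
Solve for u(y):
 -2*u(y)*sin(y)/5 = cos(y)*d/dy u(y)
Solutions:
 u(y) = C1*cos(y)^(2/5)


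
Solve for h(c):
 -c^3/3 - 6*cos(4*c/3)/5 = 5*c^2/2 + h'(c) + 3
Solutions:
 h(c) = C1 - c^4/12 - 5*c^3/6 - 3*c - 9*sin(4*c/3)/10


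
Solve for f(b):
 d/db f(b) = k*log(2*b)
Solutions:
 f(b) = C1 + b*k*log(b) - b*k + b*k*log(2)


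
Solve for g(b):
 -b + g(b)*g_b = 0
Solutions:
 g(b) = -sqrt(C1 + b^2)
 g(b) = sqrt(C1 + b^2)


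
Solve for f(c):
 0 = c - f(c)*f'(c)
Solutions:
 f(c) = -sqrt(C1 + c^2)
 f(c) = sqrt(C1 + c^2)


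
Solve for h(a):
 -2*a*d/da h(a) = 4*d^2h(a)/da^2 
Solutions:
 h(a) = C1 + C2*erf(a/2)


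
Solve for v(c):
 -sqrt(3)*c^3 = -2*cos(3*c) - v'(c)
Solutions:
 v(c) = C1 + sqrt(3)*c^4/4 - 2*sin(3*c)/3


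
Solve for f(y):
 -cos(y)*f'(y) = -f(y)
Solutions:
 f(y) = C1*sqrt(sin(y) + 1)/sqrt(sin(y) - 1)


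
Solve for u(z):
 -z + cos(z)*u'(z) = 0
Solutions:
 u(z) = C1 + Integral(z/cos(z), z)


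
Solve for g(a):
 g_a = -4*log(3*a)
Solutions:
 g(a) = C1 - 4*a*log(a) - a*log(81) + 4*a


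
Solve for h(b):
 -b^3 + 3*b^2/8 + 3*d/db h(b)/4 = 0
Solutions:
 h(b) = C1 + b^4/3 - b^3/6


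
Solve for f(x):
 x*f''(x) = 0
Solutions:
 f(x) = C1 + C2*x


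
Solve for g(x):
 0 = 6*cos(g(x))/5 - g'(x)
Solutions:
 -6*x/5 - log(sin(g(x)) - 1)/2 + log(sin(g(x)) + 1)/2 = C1


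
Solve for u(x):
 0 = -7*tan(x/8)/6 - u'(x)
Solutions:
 u(x) = C1 + 28*log(cos(x/8))/3


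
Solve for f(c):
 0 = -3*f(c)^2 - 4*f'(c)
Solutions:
 f(c) = 4/(C1 + 3*c)


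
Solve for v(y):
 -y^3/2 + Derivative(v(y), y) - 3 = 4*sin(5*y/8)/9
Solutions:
 v(y) = C1 + y^4/8 + 3*y - 32*cos(5*y/8)/45


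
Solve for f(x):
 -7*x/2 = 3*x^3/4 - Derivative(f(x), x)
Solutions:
 f(x) = C1 + 3*x^4/16 + 7*x^2/4


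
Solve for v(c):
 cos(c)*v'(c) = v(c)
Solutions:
 v(c) = C1*sqrt(sin(c) + 1)/sqrt(sin(c) - 1)


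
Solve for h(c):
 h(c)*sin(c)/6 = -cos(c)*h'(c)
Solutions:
 h(c) = C1*cos(c)^(1/6)


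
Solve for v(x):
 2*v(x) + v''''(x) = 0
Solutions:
 v(x) = (C1*sin(2^(3/4)*x/2) + C2*cos(2^(3/4)*x/2))*exp(-2^(3/4)*x/2) + (C3*sin(2^(3/4)*x/2) + C4*cos(2^(3/4)*x/2))*exp(2^(3/4)*x/2)


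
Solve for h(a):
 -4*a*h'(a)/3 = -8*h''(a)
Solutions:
 h(a) = C1 + C2*erfi(sqrt(3)*a/6)


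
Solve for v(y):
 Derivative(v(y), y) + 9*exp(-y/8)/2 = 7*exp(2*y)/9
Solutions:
 v(y) = C1 + 7*exp(2*y)/18 + 36*exp(-y/8)


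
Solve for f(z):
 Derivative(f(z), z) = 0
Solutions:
 f(z) = C1


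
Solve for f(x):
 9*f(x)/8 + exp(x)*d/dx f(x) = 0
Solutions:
 f(x) = C1*exp(9*exp(-x)/8)


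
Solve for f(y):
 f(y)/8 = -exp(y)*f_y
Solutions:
 f(y) = C1*exp(exp(-y)/8)


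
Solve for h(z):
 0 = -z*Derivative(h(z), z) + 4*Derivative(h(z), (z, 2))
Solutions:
 h(z) = C1 + C2*erfi(sqrt(2)*z/4)


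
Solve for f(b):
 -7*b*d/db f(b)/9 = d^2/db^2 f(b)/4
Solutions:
 f(b) = C1 + C2*erf(sqrt(14)*b/3)


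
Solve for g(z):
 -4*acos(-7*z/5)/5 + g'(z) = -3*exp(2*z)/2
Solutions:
 g(z) = C1 + 4*z*acos(-7*z/5)/5 + 4*sqrt(25 - 49*z^2)/35 - 3*exp(2*z)/4


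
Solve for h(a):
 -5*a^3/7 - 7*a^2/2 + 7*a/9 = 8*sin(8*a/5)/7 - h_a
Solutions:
 h(a) = C1 + 5*a^4/28 + 7*a^3/6 - 7*a^2/18 - 5*cos(8*a/5)/7


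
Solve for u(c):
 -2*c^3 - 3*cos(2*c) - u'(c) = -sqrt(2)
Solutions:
 u(c) = C1 - c^4/2 + sqrt(2)*c - 3*sin(2*c)/2


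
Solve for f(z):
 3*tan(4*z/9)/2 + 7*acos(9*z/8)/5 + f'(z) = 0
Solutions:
 f(z) = C1 - 7*z*acos(9*z/8)/5 + 7*sqrt(64 - 81*z^2)/45 + 27*log(cos(4*z/9))/8


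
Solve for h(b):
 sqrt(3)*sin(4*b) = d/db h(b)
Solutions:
 h(b) = C1 - sqrt(3)*cos(4*b)/4


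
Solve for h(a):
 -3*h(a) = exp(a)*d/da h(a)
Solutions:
 h(a) = C1*exp(3*exp(-a))


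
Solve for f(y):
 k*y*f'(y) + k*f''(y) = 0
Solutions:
 f(y) = C1 + C2*erf(sqrt(2)*y/2)


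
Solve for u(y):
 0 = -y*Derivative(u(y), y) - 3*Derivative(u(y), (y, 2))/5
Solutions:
 u(y) = C1 + C2*erf(sqrt(30)*y/6)


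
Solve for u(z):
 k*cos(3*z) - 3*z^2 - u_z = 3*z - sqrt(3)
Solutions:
 u(z) = C1 + k*sin(3*z)/3 - z^3 - 3*z^2/2 + sqrt(3)*z


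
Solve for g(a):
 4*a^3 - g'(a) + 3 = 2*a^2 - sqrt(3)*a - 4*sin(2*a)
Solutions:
 g(a) = C1 + a^4 - 2*a^3/3 + sqrt(3)*a^2/2 + 3*a - 2*cos(2*a)


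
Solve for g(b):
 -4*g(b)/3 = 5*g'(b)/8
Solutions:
 g(b) = C1*exp(-32*b/15)


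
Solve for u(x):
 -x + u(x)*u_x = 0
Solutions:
 u(x) = -sqrt(C1 + x^2)
 u(x) = sqrt(C1 + x^2)


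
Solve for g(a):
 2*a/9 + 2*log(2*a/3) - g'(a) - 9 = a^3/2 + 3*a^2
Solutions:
 g(a) = C1 - a^4/8 - a^3 + a^2/9 + 2*a*log(a) - 11*a + a*log(4/9)


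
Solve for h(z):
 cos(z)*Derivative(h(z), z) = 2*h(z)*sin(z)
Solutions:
 h(z) = C1/cos(z)^2


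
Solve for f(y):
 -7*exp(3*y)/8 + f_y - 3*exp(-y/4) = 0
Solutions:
 f(y) = C1 + 7*exp(3*y)/24 - 12*exp(-y/4)


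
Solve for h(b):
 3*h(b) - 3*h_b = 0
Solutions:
 h(b) = C1*exp(b)


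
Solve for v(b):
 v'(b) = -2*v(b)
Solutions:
 v(b) = C1*exp(-2*b)


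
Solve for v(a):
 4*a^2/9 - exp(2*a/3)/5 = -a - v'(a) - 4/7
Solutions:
 v(a) = C1 - 4*a^3/27 - a^2/2 - 4*a/7 + 3*exp(2*a/3)/10


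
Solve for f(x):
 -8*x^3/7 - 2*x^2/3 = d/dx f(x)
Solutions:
 f(x) = C1 - 2*x^4/7 - 2*x^3/9


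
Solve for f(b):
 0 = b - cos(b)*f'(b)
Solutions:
 f(b) = C1 + Integral(b/cos(b), b)


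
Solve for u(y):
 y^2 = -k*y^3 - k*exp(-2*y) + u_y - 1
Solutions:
 u(y) = C1 + k*y^4/4 - k*exp(-2*y)/2 + y^3/3 + y


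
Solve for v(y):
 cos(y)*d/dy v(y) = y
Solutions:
 v(y) = C1 + Integral(y/cos(y), y)


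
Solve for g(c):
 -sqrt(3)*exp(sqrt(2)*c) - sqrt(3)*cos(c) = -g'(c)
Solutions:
 g(c) = C1 + sqrt(6)*exp(sqrt(2)*c)/2 + sqrt(3)*sin(c)


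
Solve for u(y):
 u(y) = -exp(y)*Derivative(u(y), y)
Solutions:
 u(y) = C1*exp(exp(-y))


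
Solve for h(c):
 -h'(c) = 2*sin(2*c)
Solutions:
 h(c) = C1 + cos(2*c)


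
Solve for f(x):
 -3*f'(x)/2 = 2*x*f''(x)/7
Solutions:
 f(x) = C1 + C2/x^(17/4)


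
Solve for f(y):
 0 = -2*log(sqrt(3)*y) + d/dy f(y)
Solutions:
 f(y) = C1 + 2*y*log(y) - 2*y + y*log(3)


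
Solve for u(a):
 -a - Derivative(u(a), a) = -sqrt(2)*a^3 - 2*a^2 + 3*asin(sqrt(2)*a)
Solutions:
 u(a) = C1 + sqrt(2)*a^4/4 + 2*a^3/3 - a^2/2 - 3*a*asin(sqrt(2)*a) - 3*sqrt(2)*sqrt(1 - 2*a^2)/2


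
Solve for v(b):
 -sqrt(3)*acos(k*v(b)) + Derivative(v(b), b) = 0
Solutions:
 Integral(1/acos(_y*k), (_y, v(b))) = C1 + sqrt(3)*b


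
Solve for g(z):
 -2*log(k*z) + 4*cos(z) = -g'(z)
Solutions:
 g(z) = C1 + 2*z*log(k*z) - 2*z - 4*sin(z)


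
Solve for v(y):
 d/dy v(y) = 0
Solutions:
 v(y) = C1


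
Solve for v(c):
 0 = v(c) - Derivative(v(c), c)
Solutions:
 v(c) = C1*exp(c)


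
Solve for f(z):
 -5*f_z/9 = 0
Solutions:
 f(z) = C1


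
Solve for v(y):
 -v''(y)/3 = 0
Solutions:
 v(y) = C1 + C2*y


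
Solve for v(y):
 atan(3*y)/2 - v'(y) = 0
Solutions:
 v(y) = C1 + y*atan(3*y)/2 - log(9*y^2 + 1)/12


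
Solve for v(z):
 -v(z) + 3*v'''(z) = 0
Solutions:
 v(z) = C3*exp(3^(2/3)*z/3) + (C1*sin(3^(1/6)*z/2) + C2*cos(3^(1/6)*z/2))*exp(-3^(2/3)*z/6)


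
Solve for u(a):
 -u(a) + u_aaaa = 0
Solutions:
 u(a) = C1*exp(-a) + C2*exp(a) + C3*sin(a) + C4*cos(a)


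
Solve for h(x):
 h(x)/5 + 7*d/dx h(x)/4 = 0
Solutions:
 h(x) = C1*exp(-4*x/35)


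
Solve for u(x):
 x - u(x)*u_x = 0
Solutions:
 u(x) = -sqrt(C1 + x^2)
 u(x) = sqrt(C1 + x^2)


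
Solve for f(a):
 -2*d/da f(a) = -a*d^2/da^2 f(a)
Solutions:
 f(a) = C1 + C2*a^3


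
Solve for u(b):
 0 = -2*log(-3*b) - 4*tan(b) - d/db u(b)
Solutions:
 u(b) = C1 - 2*b*log(-b) - 2*b*log(3) + 2*b + 4*log(cos(b))


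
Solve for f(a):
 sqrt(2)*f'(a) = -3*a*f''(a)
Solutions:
 f(a) = C1 + C2*a^(1 - sqrt(2)/3)


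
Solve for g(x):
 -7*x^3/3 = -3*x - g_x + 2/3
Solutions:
 g(x) = C1 + 7*x^4/12 - 3*x^2/2 + 2*x/3


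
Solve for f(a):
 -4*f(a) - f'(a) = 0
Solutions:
 f(a) = C1*exp(-4*a)


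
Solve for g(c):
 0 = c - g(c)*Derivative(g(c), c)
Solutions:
 g(c) = -sqrt(C1 + c^2)
 g(c) = sqrt(C1 + c^2)


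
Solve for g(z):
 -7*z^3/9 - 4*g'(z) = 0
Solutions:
 g(z) = C1 - 7*z^4/144


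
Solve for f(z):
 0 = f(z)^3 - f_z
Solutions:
 f(z) = -sqrt(2)*sqrt(-1/(C1 + z))/2
 f(z) = sqrt(2)*sqrt(-1/(C1 + z))/2


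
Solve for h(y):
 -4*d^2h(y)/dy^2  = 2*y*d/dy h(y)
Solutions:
 h(y) = C1 + C2*erf(y/2)


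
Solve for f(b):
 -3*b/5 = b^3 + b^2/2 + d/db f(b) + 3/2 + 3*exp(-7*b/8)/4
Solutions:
 f(b) = C1 - b^4/4 - b^3/6 - 3*b^2/10 - 3*b/2 + 6*exp(-7*b/8)/7


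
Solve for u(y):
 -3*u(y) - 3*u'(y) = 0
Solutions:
 u(y) = C1*exp(-y)


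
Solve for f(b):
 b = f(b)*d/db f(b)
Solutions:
 f(b) = -sqrt(C1 + b^2)
 f(b) = sqrt(C1 + b^2)


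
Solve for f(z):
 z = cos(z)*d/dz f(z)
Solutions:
 f(z) = C1 + Integral(z/cos(z), z)


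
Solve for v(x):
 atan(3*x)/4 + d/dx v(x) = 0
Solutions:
 v(x) = C1 - x*atan(3*x)/4 + log(9*x^2 + 1)/24


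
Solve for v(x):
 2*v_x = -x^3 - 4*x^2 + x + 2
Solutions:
 v(x) = C1 - x^4/8 - 2*x^3/3 + x^2/4 + x


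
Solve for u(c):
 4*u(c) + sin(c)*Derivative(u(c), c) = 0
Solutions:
 u(c) = C1*(cos(c)^2 + 2*cos(c) + 1)/(cos(c)^2 - 2*cos(c) + 1)


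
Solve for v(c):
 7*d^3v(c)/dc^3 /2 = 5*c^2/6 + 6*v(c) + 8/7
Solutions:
 v(c) = C3*exp(12^(1/3)*7^(2/3)*c/7) - 5*c^2/36 + (C1*sin(14^(2/3)*3^(5/6)*c/14) + C2*cos(14^(2/3)*3^(5/6)*c/14))*exp(-12^(1/3)*7^(2/3)*c/14) - 4/21


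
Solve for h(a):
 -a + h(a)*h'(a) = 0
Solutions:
 h(a) = -sqrt(C1 + a^2)
 h(a) = sqrt(C1 + a^2)


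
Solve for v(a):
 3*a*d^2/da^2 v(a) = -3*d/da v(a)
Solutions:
 v(a) = C1 + C2*log(a)


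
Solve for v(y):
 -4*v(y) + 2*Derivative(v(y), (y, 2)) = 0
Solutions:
 v(y) = C1*exp(-sqrt(2)*y) + C2*exp(sqrt(2)*y)


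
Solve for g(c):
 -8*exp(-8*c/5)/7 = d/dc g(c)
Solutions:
 g(c) = C1 + 5*exp(-8*c/5)/7


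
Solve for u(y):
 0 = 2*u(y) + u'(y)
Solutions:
 u(y) = C1*exp(-2*y)


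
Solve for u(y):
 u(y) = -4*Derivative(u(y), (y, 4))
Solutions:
 u(y) = (C1*sin(y/2) + C2*cos(y/2))*exp(-y/2) + (C3*sin(y/2) + C4*cos(y/2))*exp(y/2)


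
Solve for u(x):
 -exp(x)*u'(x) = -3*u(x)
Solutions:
 u(x) = C1*exp(-3*exp(-x))


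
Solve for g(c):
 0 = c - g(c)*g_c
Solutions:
 g(c) = -sqrt(C1 + c^2)
 g(c) = sqrt(C1 + c^2)


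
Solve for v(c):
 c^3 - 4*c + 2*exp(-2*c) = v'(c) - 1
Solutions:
 v(c) = C1 + c^4/4 - 2*c^2 + c - exp(-2*c)


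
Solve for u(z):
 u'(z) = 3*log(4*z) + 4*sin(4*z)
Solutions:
 u(z) = C1 + 3*z*log(z) - 3*z + 6*z*log(2) - cos(4*z)


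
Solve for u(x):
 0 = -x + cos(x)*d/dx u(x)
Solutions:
 u(x) = C1 + Integral(x/cos(x), x)


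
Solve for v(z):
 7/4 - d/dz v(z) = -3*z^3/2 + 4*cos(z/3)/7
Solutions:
 v(z) = C1 + 3*z^4/8 + 7*z/4 - 12*sin(z/3)/7


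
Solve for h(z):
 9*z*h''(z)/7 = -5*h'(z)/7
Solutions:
 h(z) = C1 + C2*z^(4/9)


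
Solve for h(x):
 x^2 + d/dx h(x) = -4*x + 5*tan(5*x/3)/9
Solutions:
 h(x) = C1 - x^3/3 - 2*x^2 - log(cos(5*x/3))/3


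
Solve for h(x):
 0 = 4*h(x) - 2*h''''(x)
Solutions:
 h(x) = C1*exp(-2^(1/4)*x) + C2*exp(2^(1/4)*x) + C3*sin(2^(1/4)*x) + C4*cos(2^(1/4)*x)


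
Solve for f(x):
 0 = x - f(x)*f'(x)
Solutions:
 f(x) = -sqrt(C1 + x^2)
 f(x) = sqrt(C1 + x^2)


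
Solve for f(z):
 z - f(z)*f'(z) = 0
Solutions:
 f(z) = -sqrt(C1 + z^2)
 f(z) = sqrt(C1 + z^2)


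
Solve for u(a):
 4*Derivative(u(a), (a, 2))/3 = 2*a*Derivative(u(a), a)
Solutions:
 u(a) = C1 + C2*erfi(sqrt(3)*a/2)


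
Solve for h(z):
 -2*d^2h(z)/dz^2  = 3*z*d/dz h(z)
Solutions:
 h(z) = C1 + C2*erf(sqrt(3)*z/2)


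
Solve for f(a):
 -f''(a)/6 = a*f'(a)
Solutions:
 f(a) = C1 + C2*erf(sqrt(3)*a)


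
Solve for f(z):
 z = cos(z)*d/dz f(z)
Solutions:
 f(z) = C1 + Integral(z/cos(z), z)


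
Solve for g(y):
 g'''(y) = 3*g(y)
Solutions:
 g(y) = C3*exp(3^(1/3)*y) + (C1*sin(3^(5/6)*y/2) + C2*cos(3^(5/6)*y/2))*exp(-3^(1/3)*y/2)


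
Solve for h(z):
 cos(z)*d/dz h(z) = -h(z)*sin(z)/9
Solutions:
 h(z) = C1*cos(z)^(1/9)


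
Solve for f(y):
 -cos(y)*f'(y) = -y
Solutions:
 f(y) = C1 + Integral(y/cos(y), y)


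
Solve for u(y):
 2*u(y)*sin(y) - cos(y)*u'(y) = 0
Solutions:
 u(y) = C1/cos(y)^2


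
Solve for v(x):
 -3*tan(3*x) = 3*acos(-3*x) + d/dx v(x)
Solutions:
 v(x) = C1 - 3*x*acos(-3*x) - sqrt(1 - 9*x^2) + log(cos(3*x))
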